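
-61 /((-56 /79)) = 4819 /56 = 86.05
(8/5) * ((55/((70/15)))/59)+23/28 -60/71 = 34715/117292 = 0.30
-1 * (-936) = 936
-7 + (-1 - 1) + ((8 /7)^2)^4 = -35105993 /5764801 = -6.09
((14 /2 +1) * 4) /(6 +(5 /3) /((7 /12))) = 112 /31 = 3.61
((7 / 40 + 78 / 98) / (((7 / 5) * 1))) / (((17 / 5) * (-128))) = -9515 / 5970944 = -0.00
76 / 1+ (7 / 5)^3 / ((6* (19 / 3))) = 361343 / 4750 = 76.07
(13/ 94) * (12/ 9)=26/ 141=0.18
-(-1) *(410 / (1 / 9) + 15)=3705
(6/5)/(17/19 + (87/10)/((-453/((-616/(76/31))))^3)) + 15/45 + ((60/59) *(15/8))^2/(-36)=311232581119920091/422480206267204944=0.74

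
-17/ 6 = -2.83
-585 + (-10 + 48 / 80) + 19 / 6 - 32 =-18697 / 30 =-623.23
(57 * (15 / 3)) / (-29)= -285 / 29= -9.83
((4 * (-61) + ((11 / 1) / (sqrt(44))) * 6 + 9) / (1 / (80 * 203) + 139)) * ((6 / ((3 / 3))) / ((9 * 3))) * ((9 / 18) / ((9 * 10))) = -381640 / 182846241 + 1624 * sqrt(11) / 60948747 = -0.00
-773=-773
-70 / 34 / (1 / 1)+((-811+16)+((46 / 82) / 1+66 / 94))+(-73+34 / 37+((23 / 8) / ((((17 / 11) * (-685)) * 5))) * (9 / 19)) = -547639458418023 / 631010409800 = -867.88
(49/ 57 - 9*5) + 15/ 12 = -9779/ 228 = -42.89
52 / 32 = 13 / 8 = 1.62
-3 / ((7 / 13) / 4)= -156 / 7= -22.29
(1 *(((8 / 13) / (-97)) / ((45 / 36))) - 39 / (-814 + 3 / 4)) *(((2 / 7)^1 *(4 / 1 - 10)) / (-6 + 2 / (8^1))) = 42215232 / 3302136565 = 0.01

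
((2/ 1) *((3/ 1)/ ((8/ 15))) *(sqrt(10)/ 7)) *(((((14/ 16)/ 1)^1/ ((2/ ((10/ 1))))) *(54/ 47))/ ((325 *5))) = 243 *sqrt(10)/ 48880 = 0.02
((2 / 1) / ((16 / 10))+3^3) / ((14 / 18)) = 1017 / 28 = 36.32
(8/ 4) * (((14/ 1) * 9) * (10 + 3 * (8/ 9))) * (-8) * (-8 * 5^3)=25536000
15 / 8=1.88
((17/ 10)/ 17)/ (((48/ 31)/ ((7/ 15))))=217/ 7200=0.03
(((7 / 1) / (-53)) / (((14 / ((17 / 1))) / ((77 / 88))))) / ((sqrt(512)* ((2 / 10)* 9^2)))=-595* sqrt(2) / 2198016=-0.00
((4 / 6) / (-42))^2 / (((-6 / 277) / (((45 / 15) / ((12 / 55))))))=-0.16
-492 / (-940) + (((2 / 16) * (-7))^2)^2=1068043 / 962560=1.11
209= 209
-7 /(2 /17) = -119 /2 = -59.50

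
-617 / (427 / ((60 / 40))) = -1851 / 854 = -2.17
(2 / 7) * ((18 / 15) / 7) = 12 / 245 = 0.05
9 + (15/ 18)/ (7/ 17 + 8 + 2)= 9643/ 1062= 9.08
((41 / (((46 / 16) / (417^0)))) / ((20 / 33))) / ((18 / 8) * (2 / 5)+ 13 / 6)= 4059 / 529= 7.67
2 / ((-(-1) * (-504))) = -1 / 252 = -0.00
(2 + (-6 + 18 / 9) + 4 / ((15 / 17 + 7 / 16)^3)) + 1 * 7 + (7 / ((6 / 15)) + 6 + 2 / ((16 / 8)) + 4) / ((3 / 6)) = 2949127890 / 46268279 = 63.74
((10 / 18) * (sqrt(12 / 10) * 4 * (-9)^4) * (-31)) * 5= -451980 * sqrt(30)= -2475596.42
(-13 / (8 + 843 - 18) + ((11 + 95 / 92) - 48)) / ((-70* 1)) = 2757593 / 5364520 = 0.51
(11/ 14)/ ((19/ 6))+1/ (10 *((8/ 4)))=793/ 2660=0.30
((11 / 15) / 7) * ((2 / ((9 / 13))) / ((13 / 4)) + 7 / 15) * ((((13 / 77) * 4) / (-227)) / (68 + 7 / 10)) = -6344 / 1031602635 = -0.00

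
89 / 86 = 1.03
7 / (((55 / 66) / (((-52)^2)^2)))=307087872 / 5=61417574.40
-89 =-89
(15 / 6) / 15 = 1 / 6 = 0.17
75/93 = 25/31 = 0.81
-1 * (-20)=20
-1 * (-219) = 219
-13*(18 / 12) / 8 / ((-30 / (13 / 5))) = 169 / 800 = 0.21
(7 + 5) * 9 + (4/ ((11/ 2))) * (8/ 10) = 5972/ 55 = 108.58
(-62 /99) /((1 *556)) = -31 /27522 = -0.00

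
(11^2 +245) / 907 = 366 / 907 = 0.40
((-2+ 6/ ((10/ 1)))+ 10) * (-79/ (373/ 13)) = -44161/ 1865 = -23.68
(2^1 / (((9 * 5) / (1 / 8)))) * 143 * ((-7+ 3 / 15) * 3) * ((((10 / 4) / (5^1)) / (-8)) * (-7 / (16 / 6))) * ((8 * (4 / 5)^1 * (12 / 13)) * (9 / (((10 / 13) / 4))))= -459459 / 625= -735.13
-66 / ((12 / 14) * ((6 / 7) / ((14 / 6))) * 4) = -52.40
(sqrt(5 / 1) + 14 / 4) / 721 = sqrt(5) / 721 + 1 / 206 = 0.01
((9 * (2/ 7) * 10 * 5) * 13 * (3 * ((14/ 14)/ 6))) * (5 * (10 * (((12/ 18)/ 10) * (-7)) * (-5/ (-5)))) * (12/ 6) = -39000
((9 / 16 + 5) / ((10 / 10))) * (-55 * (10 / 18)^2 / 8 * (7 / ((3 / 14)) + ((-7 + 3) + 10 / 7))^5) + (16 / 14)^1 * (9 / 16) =-192796045310414053 / 661624362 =-291398044.55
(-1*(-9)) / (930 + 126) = 3 / 352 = 0.01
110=110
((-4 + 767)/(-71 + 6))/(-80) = 763/5200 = 0.15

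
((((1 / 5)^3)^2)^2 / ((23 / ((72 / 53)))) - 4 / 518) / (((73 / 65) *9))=-7737792726326 / 10128354345703125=-0.00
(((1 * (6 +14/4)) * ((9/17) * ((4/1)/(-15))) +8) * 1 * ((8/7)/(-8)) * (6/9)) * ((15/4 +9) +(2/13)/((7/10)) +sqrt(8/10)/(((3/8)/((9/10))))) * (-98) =126784 * sqrt(5)/2125 +2672086/3315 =939.47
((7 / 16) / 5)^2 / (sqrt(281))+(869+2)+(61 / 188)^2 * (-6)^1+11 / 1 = 49 * sqrt(281) / 1798400+15575541 / 17672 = 881.37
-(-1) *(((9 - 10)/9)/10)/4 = -1/360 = -0.00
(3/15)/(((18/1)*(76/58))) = 29/3420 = 0.01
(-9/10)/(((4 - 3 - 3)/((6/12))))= 9/40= 0.22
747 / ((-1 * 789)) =-249 / 263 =-0.95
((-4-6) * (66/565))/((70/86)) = -5676/3955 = -1.44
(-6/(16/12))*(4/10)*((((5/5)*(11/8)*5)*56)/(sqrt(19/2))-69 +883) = -7326/5-693*sqrt(38)/19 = -1690.04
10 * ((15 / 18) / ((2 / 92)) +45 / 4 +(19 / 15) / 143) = 425501 / 858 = 495.92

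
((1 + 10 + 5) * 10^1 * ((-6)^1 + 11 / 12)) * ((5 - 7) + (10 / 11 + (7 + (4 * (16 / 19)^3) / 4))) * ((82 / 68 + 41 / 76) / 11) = -61385919550 / 73110081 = -839.64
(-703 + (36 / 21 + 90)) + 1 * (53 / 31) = -132278 / 217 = -609.58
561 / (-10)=-561 / 10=-56.10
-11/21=-0.52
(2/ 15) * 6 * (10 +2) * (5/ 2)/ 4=6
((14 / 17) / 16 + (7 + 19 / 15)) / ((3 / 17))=47.14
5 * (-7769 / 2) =-38845 / 2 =-19422.50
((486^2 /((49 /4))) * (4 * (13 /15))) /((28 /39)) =159668496 /1715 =93101.16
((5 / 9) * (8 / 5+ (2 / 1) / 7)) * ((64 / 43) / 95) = 1408 / 85785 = 0.02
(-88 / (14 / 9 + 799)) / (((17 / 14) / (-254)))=256032 / 11135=22.99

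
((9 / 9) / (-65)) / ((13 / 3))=-3 / 845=-0.00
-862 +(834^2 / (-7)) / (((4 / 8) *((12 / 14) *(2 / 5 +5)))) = -394178 / 9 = -43797.56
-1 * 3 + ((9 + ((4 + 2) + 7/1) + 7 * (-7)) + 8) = -22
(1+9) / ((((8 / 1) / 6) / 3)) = 45 / 2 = 22.50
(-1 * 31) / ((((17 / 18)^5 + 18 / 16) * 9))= -1.84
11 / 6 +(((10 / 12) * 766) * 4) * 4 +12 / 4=61309 / 6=10218.17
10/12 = 5/6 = 0.83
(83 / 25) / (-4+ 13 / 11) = -913 / 775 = -1.18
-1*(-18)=18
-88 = -88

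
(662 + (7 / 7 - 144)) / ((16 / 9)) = 4671 / 16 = 291.94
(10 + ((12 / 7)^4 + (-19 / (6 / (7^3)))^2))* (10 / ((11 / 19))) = 9687641695775 / 475398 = 20377960.56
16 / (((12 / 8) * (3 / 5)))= 160 / 9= 17.78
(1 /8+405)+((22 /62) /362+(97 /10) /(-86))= 3908749891 /9650920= 405.01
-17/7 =-2.43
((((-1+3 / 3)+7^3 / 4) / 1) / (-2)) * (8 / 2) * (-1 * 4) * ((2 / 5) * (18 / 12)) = 2058 / 5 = 411.60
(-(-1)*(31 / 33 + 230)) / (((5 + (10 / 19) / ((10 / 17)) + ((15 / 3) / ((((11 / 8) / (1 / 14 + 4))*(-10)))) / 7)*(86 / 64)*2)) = 15.12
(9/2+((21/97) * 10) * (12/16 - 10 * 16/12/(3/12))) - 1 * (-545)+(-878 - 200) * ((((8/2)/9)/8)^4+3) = -14247342515/5091336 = -2798.35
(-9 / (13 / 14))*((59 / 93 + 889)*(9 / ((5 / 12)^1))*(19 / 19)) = -375290496 / 2015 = -186248.39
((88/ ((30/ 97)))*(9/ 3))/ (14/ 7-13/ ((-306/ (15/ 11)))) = 4788696/ 11545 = 414.79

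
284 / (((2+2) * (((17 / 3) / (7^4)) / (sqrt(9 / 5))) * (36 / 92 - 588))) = -11762499 * sqrt(5) / 382925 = -68.69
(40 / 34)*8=160 / 17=9.41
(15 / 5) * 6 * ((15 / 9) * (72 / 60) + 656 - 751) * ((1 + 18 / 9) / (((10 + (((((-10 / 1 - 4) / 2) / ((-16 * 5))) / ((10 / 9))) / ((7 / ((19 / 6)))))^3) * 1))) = -20570112000000 / 40960185193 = -502.20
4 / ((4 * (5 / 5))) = 1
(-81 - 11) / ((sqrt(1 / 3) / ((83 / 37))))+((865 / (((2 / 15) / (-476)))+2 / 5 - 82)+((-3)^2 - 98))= -15441103 / 5 - 7636*sqrt(3) / 37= -3088578.06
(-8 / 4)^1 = -2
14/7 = 2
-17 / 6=-2.83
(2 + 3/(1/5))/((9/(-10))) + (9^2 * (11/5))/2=6319/90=70.21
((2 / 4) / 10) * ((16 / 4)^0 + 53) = 27 / 10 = 2.70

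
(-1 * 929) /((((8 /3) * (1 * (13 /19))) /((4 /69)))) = -17651 /598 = -29.52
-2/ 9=-0.22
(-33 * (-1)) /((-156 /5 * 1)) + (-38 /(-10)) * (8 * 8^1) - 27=55937 /260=215.14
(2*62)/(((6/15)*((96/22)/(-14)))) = -11935/12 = -994.58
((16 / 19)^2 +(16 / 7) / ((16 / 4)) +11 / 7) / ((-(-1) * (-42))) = -0.07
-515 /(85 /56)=-5768 /17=-339.29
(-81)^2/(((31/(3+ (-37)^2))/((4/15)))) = 12002256/155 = 77433.91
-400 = -400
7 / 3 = 2.33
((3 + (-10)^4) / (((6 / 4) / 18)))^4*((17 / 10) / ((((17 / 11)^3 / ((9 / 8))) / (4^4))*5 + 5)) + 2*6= 96635675845347752679224244 / 1386575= 69693796473575358476.26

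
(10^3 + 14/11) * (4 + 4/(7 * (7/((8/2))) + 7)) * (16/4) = 14274144/847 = 16852.59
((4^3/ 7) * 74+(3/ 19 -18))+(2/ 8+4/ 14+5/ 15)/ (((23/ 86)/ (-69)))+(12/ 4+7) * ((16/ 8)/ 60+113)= 1248749/ 798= 1564.85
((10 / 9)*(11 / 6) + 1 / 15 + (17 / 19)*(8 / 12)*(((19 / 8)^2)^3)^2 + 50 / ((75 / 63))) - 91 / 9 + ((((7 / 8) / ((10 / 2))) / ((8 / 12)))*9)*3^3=17913721468202675 / 927712935936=19309.55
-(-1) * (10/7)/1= 1.43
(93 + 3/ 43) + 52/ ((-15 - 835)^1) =1699732/ 18275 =93.01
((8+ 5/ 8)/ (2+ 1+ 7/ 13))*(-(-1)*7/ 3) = 91/ 16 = 5.69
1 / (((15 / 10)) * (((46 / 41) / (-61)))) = -2501 / 69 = -36.25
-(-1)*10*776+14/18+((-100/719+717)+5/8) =438902755/51768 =8478.26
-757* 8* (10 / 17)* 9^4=-397334160 / 17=-23372597.65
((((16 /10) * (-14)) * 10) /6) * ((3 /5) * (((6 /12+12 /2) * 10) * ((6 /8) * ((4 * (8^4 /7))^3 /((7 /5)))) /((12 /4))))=-1143492092887040 /343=-3333796189175.04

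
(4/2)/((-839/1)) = -2/839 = -0.00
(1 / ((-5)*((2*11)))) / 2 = -1 / 220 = -0.00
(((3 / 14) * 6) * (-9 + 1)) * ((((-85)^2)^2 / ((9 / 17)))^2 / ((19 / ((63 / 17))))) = -370587114053125000 / 19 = -19504584950164473.68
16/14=8/7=1.14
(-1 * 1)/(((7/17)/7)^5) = -1419857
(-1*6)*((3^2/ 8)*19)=-513/ 4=-128.25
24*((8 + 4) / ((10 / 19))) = 2736 / 5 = 547.20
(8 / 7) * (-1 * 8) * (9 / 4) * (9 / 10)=-648 / 35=-18.51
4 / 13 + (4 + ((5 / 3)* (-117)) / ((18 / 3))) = -733 / 26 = -28.19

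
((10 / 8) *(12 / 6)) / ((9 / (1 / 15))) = 1 / 54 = 0.02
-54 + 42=-12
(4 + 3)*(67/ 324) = 1.45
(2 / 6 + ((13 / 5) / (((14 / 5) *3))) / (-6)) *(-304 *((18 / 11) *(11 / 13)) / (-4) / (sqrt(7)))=2698 *sqrt(7) / 637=11.21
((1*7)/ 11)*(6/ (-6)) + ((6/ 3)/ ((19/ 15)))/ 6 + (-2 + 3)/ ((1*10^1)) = -571/ 2090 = -0.27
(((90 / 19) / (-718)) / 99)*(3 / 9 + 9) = -140 / 225093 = -0.00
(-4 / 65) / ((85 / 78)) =-24 / 425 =-0.06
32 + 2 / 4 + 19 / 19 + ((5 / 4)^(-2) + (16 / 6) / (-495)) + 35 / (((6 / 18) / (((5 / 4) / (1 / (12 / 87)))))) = 22496321 / 430650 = 52.24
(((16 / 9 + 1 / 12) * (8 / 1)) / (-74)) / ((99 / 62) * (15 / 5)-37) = 4154 / 665001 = 0.01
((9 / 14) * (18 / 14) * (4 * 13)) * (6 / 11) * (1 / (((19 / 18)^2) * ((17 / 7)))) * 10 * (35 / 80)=2558790 / 67507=37.90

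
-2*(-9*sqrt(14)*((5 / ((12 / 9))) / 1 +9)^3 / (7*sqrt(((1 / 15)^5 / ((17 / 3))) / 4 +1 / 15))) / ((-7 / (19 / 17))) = -300220425*sqrt(1365526190) / 899640784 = -12331.65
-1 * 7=-7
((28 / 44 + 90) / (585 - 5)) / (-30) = -997 / 191400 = -0.01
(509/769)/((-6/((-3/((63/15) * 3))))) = 2545/96894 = 0.03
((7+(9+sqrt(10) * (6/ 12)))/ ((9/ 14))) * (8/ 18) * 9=28 * sqrt(10)/ 9+896/ 9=109.39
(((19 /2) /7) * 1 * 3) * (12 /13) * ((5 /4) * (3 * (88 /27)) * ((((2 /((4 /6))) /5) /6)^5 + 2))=41800209 /455000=91.87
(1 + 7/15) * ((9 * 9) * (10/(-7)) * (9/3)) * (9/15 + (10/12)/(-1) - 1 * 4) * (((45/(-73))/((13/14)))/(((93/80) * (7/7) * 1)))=-36210240/29419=-1230.85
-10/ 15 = -2/ 3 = -0.67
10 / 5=2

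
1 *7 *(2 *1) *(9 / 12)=21 / 2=10.50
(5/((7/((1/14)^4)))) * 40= 25/33614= 0.00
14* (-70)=-980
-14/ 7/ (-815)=2/ 815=0.00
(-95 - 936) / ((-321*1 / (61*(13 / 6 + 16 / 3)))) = 314455 / 214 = 1469.42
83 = 83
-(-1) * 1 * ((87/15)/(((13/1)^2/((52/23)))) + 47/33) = 74093/49335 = 1.50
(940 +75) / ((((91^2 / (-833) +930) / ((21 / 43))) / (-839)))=-304015845 / 672563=-452.03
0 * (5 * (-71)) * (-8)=0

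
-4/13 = -0.31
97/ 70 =1.39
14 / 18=7 / 9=0.78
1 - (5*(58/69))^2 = -16.66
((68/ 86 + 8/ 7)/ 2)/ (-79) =-291/ 23779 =-0.01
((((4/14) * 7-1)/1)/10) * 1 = 0.10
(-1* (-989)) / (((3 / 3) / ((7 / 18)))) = 6923 / 18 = 384.61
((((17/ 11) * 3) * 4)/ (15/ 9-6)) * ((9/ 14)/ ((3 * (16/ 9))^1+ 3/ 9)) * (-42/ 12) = 243/ 143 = 1.70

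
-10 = -10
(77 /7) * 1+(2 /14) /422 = 32495 /2954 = 11.00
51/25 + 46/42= 1646/525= 3.14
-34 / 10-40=-217 / 5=-43.40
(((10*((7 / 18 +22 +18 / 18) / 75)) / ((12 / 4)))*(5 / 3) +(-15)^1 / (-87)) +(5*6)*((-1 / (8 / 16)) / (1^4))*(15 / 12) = -515101 / 7047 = -73.10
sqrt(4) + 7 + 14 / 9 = 95 / 9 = 10.56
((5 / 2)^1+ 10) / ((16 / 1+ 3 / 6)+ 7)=25 / 47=0.53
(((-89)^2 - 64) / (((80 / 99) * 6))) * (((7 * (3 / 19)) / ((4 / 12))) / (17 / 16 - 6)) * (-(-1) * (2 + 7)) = -9794.29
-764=-764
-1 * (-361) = 361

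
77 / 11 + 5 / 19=138 / 19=7.26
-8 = -8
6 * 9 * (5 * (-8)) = -2160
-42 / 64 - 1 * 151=-151.66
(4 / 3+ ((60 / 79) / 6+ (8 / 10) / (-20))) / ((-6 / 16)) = -67304 / 17775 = -3.79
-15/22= -0.68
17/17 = 1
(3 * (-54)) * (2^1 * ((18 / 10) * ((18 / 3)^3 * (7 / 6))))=-734832 / 5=-146966.40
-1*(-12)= 12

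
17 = 17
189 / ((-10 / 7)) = -1323 / 10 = -132.30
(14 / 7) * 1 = 2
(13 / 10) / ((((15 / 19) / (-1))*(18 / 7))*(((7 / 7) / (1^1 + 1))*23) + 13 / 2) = -0.08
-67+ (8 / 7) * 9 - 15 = -502 / 7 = -71.71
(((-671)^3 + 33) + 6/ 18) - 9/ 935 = -847423255882/ 2805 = -302111677.68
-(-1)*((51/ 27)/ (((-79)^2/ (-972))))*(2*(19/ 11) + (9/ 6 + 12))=-342414/ 68651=-4.99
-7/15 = -0.47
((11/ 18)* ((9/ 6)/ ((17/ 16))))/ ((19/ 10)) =440/ 969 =0.45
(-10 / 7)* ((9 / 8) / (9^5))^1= -5 / 183708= -0.00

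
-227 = -227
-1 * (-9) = 9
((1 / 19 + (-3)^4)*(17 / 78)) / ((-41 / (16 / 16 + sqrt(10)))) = -13090*sqrt(10) / 30381 - 13090 / 30381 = -1.79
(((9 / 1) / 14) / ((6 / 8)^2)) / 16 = 1 / 14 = 0.07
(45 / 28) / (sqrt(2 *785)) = 9 *sqrt(1570) / 8792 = 0.04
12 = 12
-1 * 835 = -835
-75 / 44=-1.70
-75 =-75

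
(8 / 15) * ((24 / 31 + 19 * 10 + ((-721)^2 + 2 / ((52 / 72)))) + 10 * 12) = 1676978248 / 6045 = 277415.76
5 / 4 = 1.25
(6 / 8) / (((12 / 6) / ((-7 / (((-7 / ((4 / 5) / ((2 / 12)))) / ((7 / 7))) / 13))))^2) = 18252 / 25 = 730.08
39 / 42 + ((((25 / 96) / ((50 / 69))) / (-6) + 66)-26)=109855 / 2688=40.87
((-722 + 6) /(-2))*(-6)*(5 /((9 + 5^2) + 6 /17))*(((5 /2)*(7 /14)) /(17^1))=-13425 /584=-22.99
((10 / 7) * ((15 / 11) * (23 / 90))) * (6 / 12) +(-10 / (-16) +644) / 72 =136043 / 14784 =9.20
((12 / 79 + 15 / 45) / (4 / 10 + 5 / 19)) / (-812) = -10925 / 12123972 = -0.00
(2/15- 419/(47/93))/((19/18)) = -3506466/4465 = -785.32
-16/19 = -0.84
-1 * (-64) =64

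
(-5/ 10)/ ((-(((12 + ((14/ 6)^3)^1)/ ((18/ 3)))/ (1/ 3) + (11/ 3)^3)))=27/ 3329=0.01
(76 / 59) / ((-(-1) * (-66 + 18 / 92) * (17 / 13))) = -45448 / 3036081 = -0.01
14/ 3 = 4.67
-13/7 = -1.86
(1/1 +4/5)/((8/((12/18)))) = 3/20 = 0.15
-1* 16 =-16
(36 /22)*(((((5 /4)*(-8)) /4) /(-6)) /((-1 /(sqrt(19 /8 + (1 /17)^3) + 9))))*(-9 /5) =27*sqrt(3174070) /25432 + 243 /22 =12.94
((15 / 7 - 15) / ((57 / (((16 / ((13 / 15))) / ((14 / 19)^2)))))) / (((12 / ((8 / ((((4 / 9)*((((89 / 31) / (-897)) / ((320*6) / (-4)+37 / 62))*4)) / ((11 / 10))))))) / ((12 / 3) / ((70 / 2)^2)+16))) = -7583789.57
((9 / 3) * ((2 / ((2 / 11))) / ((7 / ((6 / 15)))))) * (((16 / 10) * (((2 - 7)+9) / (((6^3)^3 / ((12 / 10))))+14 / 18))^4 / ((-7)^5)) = -78216060047041887790659851 / 290674629597640322412000000000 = -0.00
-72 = -72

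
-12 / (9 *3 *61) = -4 / 549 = -0.01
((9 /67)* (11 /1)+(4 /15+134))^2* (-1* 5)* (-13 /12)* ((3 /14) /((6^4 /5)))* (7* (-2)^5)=-241946054077 /13089924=-18483.38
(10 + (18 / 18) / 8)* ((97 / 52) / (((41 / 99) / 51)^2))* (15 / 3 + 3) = 200293794657 / 87412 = 2291376.41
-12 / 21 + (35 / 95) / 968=-73519 / 128744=-0.57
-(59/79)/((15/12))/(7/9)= -2124/2765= -0.77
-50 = -50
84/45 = 28/15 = 1.87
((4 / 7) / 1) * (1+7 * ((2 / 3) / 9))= 164 / 189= 0.87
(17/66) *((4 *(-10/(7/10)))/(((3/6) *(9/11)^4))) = -9050800/137781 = -65.69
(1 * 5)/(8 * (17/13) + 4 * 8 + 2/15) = 975/8306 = 0.12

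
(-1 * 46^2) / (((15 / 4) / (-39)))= 110032 / 5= 22006.40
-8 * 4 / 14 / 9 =-16 / 63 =-0.25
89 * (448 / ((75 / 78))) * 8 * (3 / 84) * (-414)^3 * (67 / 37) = -1408150748399616 / 925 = -1522325133404.99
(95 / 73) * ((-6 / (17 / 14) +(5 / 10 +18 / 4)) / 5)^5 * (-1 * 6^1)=-114 / 64780975625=-0.00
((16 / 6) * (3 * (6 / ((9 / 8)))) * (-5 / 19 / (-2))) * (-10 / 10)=-320 / 57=-5.61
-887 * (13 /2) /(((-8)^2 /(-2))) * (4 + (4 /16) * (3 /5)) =957073 /1280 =747.71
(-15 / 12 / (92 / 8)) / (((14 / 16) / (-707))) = 2020 / 23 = 87.83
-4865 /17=-286.18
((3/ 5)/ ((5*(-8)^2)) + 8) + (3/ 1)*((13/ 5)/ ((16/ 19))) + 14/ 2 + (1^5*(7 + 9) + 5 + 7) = 83623/ 1600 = 52.26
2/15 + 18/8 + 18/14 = 1541/420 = 3.67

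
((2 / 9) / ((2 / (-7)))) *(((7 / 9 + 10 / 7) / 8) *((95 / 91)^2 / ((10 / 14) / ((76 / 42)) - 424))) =23835025 / 43188959268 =0.00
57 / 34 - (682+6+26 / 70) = -686.69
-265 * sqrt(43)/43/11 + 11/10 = 11/10 - 265 * sqrt(43)/473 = -2.57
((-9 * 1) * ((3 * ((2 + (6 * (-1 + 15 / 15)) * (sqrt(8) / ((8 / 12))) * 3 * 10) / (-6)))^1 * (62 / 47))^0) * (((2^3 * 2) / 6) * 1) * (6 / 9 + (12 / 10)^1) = -224 / 5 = -44.80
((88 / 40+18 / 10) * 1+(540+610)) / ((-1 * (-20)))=577 / 10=57.70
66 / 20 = 33 / 10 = 3.30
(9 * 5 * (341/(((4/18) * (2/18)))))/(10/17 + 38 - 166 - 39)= -7043355/1886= -3734.55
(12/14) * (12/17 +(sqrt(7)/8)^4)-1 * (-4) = 1124803/243712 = 4.62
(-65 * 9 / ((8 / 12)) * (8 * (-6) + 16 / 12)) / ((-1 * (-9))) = 4550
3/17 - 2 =-31/17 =-1.82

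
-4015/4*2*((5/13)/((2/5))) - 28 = -101831/52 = -1958.29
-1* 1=-1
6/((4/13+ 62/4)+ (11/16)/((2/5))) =2496/7291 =0.34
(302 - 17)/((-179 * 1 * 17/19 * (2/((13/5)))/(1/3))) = -4693/6086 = -0.77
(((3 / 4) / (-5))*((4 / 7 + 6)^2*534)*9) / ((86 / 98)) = -7627122 / 215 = -35474.99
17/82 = 0.21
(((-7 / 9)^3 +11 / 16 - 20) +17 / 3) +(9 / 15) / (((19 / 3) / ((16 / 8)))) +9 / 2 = -10445723 / 1108080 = -9.43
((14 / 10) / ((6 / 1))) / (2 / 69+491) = 161 / 338810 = 0.00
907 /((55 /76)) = 68932 /55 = 1253.31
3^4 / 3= 27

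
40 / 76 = 10 / 19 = 0.53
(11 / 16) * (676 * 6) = 5577 / 2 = 2788.50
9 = 9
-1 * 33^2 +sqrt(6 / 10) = -1089 +sqrt(15) / 5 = -1088.23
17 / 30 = 0.57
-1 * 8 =-8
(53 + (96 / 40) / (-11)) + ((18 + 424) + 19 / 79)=2150872 / 4345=495.02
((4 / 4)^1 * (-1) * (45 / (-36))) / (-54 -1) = -1 / 44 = -0.02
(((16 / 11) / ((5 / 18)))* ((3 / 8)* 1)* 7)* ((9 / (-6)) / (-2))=567 / 55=10.31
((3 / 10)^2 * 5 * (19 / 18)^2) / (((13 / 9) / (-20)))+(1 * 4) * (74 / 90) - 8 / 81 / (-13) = -76781 / 21060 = -3.65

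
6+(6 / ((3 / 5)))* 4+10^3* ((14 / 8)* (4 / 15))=1538 / 3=512.67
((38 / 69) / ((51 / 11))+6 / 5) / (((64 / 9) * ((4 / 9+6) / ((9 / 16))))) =0.02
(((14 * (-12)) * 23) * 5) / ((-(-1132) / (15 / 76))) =-36225 / 10754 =-3.37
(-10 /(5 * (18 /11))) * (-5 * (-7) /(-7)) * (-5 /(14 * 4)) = -275 /504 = -0.55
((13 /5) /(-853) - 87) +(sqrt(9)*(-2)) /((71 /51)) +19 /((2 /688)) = 1951547922 /302815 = 6444.69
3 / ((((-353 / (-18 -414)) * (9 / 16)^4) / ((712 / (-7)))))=-746586112 / 200151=-3730.11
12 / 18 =2 / 3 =0.67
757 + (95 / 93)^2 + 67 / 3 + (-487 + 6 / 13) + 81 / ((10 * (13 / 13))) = 339490417 / 1124370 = 301.94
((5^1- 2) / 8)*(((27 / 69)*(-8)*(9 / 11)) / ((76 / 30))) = -3645 / 9614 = -0.38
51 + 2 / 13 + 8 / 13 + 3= 712 / 13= 54.77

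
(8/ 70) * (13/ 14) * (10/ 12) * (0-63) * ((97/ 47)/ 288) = -1261/ 31584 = -0.04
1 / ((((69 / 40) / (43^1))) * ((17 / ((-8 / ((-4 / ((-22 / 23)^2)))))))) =1664960 / 620517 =2.68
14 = 14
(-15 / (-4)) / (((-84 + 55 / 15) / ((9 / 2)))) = -405 / 1928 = -0.21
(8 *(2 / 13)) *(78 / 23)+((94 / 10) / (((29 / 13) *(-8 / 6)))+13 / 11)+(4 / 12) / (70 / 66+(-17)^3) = 26108565027 / 11892836780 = 2.20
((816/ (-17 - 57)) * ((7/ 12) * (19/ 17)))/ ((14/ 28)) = -532/ 37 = -14.38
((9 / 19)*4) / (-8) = -9 / 38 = -0.24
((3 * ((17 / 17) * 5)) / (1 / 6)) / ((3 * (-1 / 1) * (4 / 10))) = -75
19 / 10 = 1.90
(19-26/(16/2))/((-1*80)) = -63/320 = -0.20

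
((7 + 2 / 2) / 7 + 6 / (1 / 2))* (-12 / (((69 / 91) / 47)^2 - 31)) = 1442512344 / 283534919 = 5.09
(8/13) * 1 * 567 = 348.92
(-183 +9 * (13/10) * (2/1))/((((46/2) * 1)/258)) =-205884/115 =-1790.30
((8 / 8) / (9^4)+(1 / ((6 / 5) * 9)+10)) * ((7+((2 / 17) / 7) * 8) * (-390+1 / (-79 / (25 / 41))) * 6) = -47345632195685 / 280986489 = -168497.90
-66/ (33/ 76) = -152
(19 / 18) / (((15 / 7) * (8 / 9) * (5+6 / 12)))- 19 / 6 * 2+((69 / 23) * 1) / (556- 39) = -6.23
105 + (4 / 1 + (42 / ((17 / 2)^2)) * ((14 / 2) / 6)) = 31697 / 289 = 109.68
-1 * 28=-28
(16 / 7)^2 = 256 / 49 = 5.22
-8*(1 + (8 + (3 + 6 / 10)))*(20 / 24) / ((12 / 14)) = -98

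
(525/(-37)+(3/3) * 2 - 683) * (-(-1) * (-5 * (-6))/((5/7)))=-1080324/37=-29197.95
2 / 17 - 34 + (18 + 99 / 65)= -15867 / 1105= -14.36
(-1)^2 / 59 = 1 / 59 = 0.02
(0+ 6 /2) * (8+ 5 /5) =27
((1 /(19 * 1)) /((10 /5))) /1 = 1 /38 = 0.03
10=10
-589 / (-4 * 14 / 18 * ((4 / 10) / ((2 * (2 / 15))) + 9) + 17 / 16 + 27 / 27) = 28272 / 1469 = 19.25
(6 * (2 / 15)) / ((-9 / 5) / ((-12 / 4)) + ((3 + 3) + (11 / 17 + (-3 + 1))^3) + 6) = 4913 / 62171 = 0.08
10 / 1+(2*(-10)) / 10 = 8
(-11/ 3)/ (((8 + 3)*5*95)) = -1/ 1425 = -0.00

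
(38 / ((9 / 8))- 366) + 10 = -2900 / 9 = -322.22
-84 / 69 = -28 / 23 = -1.22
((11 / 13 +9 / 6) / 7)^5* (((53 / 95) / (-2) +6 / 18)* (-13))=-26182485331 / 8755651020480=-0.00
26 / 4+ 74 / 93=1357 / 186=7.30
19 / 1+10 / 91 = 19.11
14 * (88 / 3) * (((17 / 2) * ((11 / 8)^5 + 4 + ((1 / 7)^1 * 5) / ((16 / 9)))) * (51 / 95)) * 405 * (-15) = -8254211557185 / 77824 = -106062545.71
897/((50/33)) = 592.02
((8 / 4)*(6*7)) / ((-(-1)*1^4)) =84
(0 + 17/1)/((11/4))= 68/11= 6.18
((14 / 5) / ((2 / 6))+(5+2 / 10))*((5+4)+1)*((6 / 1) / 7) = 816 / 7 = 116.57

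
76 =76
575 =575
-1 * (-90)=90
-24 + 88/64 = -181/8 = -22.62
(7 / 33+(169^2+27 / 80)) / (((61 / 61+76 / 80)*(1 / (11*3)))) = 75402491 / 156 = 483349.30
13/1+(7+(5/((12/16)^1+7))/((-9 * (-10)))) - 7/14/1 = 10885/558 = 19.51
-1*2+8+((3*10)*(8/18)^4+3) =22243/2187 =10.17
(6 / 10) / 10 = 3 / 50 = 0.06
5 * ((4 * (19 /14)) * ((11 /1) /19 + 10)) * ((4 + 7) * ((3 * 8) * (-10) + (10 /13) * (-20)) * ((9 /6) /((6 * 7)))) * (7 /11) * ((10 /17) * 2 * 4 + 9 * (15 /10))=-516338850 /1547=-333767.84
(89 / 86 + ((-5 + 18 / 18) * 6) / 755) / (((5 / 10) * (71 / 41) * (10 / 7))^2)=5364775339 / 8182803250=0.66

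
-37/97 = -0.38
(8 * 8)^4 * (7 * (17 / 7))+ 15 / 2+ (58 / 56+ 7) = 7985955251 / 28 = 285212687.54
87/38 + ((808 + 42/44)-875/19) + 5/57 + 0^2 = 479830/627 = 765.28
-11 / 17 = -0.65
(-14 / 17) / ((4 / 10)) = -35 / 17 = -2.06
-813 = -813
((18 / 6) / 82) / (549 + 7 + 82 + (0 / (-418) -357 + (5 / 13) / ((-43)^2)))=72111 / 553860964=0.00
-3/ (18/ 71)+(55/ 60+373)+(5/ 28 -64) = 12527/ 42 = 298.26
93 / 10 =9.30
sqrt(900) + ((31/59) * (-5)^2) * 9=8745/59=148.22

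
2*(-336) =-672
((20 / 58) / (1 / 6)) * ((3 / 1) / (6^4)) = 5 / 1044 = 0.00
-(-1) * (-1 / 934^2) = -1 / 872356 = -0.00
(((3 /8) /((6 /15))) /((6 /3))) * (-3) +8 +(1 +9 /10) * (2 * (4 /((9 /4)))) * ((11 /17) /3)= 591253 /73440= 8.05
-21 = -21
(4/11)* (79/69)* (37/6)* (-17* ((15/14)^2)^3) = -62890171875/952486304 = -66.03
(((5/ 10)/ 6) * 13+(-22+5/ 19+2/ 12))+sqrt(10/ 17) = -1557/ 76+sqrt(170)/ 17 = -19.72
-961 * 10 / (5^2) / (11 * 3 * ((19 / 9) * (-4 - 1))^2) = -0.10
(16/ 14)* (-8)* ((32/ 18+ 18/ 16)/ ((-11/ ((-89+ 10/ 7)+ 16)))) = -25384/ 147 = -172.68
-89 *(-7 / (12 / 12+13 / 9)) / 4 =5607 / 88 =63.72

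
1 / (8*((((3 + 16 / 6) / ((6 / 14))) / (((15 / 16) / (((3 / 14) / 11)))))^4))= 60037250625 / 2736816128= 21.94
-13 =-13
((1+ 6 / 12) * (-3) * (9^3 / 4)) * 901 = -5911461 / 8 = -738932.62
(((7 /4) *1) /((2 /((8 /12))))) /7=1 /12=0.08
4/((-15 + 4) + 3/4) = -16/41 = -0.39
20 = 20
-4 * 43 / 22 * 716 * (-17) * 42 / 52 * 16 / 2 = 614898.80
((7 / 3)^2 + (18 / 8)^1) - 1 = 241 / 36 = 6.69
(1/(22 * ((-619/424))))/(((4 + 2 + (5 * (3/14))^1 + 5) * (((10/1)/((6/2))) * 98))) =-0.00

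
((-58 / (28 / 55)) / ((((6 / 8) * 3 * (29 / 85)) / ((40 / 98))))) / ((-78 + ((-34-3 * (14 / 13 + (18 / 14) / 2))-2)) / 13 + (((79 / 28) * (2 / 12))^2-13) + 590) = -0.11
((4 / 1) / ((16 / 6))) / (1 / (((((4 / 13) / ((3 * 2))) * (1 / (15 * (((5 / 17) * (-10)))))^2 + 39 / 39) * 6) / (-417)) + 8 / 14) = -230349819 / 10584841438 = -0.02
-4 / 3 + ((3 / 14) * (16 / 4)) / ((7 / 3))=-142 / 147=-0.97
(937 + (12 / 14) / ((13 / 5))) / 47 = 85297 / 4277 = 19.94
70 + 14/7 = 72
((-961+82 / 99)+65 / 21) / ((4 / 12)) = -663254 / 231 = -2871.23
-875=-875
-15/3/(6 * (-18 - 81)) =5/594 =0.01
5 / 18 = 0.28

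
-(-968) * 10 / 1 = 9680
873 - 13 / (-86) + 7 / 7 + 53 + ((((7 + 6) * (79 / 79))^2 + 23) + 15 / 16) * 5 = 1301585 / 688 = 1891.84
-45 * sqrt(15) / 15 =-3 * sqrt(15) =-11.62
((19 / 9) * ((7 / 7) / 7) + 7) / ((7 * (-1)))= -460 / 441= -1.04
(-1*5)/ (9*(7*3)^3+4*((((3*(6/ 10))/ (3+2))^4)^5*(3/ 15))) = -227373675443232059478759765625/ 3790273694903638415760865768730829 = -0.00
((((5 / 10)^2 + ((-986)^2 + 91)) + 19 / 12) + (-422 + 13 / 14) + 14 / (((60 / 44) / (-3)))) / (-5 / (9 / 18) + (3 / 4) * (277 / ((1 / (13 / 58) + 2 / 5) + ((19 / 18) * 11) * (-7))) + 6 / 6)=-793334596658 / 9566235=-82930.70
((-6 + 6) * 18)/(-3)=0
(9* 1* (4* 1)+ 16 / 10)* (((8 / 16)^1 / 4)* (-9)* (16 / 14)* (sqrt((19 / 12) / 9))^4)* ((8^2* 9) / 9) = -271472 / 2835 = -95.76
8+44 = 52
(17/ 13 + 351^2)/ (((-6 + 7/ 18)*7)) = -28829340/ 9191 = -3136.69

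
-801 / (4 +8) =-267 / 4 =-66.75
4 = 4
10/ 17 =0.59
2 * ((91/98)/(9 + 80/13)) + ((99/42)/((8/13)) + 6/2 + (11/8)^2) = 780495/88256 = 8.84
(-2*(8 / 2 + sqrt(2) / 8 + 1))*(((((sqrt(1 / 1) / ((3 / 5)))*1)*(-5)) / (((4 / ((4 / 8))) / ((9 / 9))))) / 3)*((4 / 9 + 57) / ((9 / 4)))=91.78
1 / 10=0.10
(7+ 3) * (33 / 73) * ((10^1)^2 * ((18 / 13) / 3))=198000 / 949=208.64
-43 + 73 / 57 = -2378 / 57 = -41.72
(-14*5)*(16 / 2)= -560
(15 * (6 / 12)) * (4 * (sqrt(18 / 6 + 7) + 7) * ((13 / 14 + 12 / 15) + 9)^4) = 954291384003 * sqrt(10) / 2401000 + 954291384003 / 343000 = 4039056.23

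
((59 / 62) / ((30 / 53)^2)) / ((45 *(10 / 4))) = 165731 / 6277500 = 0.03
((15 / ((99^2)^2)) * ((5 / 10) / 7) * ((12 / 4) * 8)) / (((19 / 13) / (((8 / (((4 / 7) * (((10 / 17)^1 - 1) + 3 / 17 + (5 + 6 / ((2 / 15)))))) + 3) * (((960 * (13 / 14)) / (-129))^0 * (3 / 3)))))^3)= 117497452583680 / 38786287646914442019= 0.00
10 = 10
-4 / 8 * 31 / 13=-31 / 26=-1.19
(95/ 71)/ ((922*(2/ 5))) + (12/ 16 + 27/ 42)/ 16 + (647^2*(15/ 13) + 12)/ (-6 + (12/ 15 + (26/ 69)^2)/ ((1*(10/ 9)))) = -86979142746709061/ 927773549248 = -93750.40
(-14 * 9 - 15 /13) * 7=-890.08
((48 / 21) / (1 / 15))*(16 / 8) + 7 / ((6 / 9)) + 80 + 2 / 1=2255 / 14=161.07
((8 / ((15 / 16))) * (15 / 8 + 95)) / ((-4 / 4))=-826.67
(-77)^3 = -456533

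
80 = 80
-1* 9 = -9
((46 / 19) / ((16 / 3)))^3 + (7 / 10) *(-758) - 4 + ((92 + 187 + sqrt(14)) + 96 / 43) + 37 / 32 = -190358586037 / 755038720 + sqrt(14) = -248.38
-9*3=-27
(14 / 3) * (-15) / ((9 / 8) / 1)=-560 / 9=-62.22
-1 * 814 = -814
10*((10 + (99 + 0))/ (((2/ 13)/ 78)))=552630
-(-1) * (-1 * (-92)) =92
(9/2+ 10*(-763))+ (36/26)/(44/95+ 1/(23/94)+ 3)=-363407339/47658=-7625.32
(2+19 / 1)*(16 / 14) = 24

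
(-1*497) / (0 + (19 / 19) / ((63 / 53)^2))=-1972593 / 2809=-702.24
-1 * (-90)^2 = -8100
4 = 4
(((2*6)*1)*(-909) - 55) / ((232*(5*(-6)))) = 10963 / 6960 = 1.58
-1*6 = -6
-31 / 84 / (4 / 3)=-31 / 112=-0.28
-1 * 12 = -12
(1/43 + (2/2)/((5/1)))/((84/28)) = 16/215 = 0.07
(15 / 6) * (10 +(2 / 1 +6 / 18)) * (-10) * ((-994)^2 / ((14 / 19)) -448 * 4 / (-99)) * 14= -1719131743700 / 297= -5788322369.36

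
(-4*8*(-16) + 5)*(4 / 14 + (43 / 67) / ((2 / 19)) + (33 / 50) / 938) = 22111573 / 6700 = 3300.23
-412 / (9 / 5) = -2060 / 9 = -228.89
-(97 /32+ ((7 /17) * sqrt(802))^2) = -1285569 /9248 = -139.01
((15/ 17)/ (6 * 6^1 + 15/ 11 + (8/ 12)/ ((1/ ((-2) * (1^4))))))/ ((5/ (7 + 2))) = 0.04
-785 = -785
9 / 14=0.64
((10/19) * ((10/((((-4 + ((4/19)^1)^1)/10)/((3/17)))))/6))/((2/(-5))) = 625/612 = 1.02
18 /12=3 /2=1.50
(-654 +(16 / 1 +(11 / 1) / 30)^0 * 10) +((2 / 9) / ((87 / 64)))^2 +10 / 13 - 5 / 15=-5129093945 / 7970157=-643.54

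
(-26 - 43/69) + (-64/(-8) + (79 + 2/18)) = 12521/207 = 60.49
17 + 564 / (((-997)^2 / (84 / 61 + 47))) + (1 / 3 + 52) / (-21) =55524832718 / 3819976587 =14.54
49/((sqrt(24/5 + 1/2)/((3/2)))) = 147* sqrt(530)/106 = 31.93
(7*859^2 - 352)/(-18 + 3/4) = -6886420/23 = -299409.57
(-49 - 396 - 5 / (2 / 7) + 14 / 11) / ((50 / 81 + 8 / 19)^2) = -24033382587 / 56179288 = -427.80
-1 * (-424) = 424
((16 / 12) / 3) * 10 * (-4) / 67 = -160 / 603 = -0.27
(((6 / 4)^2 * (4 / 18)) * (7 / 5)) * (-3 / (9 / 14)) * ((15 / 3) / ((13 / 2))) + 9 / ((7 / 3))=1.34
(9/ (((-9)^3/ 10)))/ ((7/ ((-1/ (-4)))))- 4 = -4541/ 1134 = -4.00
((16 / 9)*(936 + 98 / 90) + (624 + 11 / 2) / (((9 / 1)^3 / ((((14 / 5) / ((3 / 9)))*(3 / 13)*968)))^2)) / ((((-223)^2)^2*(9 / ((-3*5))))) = -161792010448 / 41130828122126535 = -0.00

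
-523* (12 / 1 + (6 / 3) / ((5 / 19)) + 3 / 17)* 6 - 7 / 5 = -5275097 / 85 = -62059.96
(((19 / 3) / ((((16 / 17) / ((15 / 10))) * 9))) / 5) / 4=323 / 5760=0.06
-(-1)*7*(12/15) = 28/5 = 5.60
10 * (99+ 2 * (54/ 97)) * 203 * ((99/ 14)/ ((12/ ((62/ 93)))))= 15489045/ 194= 79840.44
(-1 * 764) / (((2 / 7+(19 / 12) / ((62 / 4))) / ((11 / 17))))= -10942008 / 8585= -1274.55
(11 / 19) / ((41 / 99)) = 1089 / 779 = 1.40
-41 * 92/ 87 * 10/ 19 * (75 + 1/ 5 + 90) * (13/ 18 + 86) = -4863563992/ 14877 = -326918.33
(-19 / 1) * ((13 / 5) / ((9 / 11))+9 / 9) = -3572 / 45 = -79.38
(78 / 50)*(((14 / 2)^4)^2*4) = 899308956 / 25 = 35972358.24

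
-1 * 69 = -69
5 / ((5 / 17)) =17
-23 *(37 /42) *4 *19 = -1539.90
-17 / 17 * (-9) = 9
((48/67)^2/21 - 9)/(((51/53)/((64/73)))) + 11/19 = -5629994451/740922917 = -7.60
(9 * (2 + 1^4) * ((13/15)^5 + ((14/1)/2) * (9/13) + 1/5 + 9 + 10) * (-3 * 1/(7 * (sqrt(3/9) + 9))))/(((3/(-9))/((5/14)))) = 467114337/13763750-17300531 * sqrt(3)/13763750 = 31.76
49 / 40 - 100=-98.78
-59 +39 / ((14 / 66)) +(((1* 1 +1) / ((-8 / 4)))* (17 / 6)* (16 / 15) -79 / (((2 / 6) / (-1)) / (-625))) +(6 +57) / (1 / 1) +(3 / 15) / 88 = -4100901313 / 27720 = -147940.16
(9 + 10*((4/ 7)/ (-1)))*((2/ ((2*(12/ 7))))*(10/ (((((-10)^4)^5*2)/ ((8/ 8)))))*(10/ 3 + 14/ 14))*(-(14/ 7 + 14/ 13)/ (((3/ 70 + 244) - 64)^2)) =-1127/ 28590409620000000000000000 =-0.00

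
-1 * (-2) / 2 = 1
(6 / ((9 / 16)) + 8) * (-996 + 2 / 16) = -55769 / 3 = -18589.67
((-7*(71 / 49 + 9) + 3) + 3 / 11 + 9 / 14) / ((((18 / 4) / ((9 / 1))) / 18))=-27414 / 11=-2492.18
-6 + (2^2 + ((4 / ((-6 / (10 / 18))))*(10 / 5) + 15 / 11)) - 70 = -21199 / 297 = -71.38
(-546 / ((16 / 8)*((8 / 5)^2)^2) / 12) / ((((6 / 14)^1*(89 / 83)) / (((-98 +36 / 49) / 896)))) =1607035625 / 1959788544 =0.82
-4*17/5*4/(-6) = 136/15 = 9.07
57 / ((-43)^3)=-57 / 79507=-0.00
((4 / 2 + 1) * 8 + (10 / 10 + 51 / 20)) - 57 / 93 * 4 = 15561 / 620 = 25.10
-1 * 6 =-6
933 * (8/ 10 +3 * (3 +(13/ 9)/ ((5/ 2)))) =53803/ 5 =10760.60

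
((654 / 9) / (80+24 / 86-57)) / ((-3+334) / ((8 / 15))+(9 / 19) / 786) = 0.01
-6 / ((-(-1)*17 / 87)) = -30.71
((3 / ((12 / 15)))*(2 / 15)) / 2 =1 / 4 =0.25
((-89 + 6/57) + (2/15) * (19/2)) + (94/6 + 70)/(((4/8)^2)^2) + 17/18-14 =2171671/1710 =1269.98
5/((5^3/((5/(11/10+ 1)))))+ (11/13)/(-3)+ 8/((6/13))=4681/273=17.15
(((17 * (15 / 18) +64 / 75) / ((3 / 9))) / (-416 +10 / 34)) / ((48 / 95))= -242573 / 1130720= -0.21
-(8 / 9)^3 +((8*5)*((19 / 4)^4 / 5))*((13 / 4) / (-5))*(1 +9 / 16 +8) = -188968216781 / 7464960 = -25314.03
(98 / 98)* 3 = 3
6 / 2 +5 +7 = 15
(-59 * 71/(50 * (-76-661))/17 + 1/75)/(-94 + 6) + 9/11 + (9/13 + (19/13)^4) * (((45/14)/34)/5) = 173317899655/188939926032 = 0.92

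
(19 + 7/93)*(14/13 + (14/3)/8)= 229733/7254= 31.67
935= 935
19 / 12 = 1.58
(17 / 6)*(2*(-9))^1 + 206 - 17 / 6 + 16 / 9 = 2771 / 18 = 153.94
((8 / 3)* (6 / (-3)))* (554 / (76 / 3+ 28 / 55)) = -60940 / 533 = -114.33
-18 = -18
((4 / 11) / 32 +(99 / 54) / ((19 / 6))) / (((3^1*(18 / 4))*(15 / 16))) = 1316 / 28215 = 0.05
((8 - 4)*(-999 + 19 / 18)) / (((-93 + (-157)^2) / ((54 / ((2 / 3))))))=-161667 / 12278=-13.17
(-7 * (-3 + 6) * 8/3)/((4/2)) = -28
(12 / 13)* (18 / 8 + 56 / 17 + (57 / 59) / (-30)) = 331707 / 65195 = 5.09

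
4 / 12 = 1 / 3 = 0.33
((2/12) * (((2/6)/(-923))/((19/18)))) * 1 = -1/17537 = -0.00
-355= -355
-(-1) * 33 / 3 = 11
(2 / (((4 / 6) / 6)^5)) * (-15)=-1771470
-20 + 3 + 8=-9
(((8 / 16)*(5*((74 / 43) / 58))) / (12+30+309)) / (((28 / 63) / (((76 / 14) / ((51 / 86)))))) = 3515 / 807534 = 0.00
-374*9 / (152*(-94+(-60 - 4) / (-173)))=291159 / 1231048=0.24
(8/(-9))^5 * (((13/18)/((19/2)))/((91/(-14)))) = 65536/10097379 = 0.01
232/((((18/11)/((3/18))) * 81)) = 638/2187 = 0.29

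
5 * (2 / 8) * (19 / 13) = 95 / 52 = 1.83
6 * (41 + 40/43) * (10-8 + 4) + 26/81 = 5258666/3483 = 1509.81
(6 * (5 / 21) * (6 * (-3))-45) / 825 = -0.09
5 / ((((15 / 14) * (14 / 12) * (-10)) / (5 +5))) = -4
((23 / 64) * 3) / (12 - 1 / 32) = 69 / 766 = 0.09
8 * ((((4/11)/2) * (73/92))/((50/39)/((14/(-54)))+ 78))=0.02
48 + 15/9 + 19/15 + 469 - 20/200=3119/6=519.83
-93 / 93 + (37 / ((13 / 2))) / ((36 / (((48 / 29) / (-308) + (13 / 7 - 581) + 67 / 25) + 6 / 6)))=-600853534 / 6531525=-91.99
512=512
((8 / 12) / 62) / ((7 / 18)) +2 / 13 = 512 / 2821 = 0.18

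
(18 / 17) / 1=18 / 17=1.06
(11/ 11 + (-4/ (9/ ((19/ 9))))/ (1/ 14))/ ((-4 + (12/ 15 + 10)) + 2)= -4915/ 3564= -1.38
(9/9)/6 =1/6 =0.17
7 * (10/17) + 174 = 178.12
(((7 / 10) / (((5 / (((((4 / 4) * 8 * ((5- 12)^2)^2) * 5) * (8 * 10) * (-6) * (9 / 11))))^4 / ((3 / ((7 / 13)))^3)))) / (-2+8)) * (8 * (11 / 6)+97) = 106815337841899855694298580254720000 / 14641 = 7295631298538341349245173000000.00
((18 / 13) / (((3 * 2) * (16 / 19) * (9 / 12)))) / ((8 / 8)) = 19 / 52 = 0.37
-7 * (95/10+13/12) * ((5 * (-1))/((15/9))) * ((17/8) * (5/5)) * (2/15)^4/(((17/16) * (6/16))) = 0.37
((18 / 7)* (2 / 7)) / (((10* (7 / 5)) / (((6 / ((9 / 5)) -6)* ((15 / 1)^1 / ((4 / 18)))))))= -3240 / 343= -9.45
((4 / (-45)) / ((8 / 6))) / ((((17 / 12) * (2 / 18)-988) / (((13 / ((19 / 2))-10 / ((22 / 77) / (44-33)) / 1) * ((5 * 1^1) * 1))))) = -262404 / 2027053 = -0.13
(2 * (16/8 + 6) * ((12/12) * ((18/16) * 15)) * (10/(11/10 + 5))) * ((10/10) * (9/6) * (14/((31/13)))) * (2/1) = 14742000/1891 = 7795.88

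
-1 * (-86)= 86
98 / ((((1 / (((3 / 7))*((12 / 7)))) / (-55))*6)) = -660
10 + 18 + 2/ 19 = 534/ 19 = 28.11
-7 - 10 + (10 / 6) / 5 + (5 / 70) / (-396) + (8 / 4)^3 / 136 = -1565273 / 94248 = -16.61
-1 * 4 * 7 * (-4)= 112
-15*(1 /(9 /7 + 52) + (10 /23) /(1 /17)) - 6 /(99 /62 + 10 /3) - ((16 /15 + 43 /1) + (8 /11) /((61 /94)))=-12475364465258 /79180781295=-157.56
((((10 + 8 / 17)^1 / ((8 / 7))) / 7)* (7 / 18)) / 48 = 623 / 58752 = 0.01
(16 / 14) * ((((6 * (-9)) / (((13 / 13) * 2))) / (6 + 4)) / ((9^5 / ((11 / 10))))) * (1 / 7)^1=-22 / 2679075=-0.00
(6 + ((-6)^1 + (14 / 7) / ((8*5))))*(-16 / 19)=-4 / 95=-0.04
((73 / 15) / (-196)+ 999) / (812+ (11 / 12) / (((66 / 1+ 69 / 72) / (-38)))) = 4719738109 / 3833901120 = 1.23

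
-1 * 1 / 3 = -1 / 3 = -0.33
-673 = -673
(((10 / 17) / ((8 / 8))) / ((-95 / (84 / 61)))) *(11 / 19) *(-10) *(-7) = -129360 / 374357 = -0.35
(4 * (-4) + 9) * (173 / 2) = -1211 / 2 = -605.50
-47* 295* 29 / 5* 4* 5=-1608340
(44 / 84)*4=2.10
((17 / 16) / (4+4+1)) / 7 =17 / 1008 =0.02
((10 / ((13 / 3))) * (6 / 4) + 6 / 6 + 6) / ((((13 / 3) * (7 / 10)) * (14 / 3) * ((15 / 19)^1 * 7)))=7752 / 57967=0.13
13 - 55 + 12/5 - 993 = -5163/5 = -1032.60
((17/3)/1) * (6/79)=34/79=0.43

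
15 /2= 7.50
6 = 6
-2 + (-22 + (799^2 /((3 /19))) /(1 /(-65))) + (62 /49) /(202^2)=-788187202557193 /2999094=-262808435.67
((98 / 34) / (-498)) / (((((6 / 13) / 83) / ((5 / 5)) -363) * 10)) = 91 / 57072060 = 0.00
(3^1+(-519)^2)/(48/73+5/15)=271846.62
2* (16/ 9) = 32/ 9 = 3.56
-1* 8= -8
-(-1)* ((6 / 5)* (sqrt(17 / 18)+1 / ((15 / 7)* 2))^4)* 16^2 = 805504* sqrt(34) / 16875+31193632 / 84375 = 648.03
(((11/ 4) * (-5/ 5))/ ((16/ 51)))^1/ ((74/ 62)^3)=-16712751/ 3241792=-5.16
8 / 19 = 0.42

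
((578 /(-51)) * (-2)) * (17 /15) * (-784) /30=-453152 /675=-671.34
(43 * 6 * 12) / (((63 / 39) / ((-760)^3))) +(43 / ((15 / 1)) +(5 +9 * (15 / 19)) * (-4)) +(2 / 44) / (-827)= -30537738852198130909 / 36297030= -841328859474.13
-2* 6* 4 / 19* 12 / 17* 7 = -12.48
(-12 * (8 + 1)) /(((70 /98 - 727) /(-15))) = -2835 /1271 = -2.23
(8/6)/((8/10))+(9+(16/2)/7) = 248/21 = 11.81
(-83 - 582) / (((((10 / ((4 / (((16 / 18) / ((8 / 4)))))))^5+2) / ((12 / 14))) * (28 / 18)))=-151460685 / 1526686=-99.21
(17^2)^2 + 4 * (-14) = 83465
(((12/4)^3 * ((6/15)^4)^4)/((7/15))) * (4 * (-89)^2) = 168191852544/213623046875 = 0.79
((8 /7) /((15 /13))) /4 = 26 /105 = 0.25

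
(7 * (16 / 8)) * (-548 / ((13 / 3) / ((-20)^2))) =-9206400 / 13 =-708184.62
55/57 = 0.96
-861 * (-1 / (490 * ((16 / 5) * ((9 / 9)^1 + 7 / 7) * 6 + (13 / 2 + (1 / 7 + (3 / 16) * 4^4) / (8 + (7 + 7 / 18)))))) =34071 / 931271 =0.04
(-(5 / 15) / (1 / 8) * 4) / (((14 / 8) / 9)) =-54.86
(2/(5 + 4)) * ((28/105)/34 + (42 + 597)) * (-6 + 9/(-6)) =-162947/153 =-1065.01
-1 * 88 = -88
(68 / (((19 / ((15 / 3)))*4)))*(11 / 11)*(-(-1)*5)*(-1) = -425 / 19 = -22.37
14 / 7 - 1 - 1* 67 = -66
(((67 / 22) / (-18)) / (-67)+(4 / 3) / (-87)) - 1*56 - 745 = -801.01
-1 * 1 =-1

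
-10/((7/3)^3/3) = -810/343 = -2.36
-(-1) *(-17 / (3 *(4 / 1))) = -17 / 12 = -1.42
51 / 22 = 2.32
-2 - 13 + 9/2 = -21/2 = -10.50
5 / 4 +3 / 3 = 9 / 4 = 2.25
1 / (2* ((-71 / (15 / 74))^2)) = 225 / 55209032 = 0.00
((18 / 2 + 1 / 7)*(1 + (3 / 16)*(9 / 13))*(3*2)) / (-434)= -2820 / 19747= -0.14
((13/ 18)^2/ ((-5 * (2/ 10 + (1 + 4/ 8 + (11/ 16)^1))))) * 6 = -1352/ 5157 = -0.26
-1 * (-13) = 13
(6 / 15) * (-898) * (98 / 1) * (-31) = 5456248 / 5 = 1091249.60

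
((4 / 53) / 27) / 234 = 2 / 167427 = 0.00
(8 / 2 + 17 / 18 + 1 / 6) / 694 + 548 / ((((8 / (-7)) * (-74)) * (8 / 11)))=32971759 / 3697632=8.92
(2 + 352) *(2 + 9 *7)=23010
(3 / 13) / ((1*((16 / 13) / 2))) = 3 / 8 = 0.38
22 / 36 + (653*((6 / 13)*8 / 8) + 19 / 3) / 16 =37147 / 1872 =19.84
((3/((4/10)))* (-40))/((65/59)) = -3540/13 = -272.31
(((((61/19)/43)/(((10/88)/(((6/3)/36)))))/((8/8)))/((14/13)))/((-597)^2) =0.00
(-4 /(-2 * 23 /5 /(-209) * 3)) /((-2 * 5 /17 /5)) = 17765 /69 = 257.46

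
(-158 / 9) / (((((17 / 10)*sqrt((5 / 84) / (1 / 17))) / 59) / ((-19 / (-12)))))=-177118*sqrt(1785) / 7803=-959.00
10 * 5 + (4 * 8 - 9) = 73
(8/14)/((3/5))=20/21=0.95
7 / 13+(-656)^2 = 5594375 / 13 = 430336.54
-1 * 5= -5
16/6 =8/3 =2.67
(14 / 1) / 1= 14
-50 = -50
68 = 68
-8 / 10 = -4 / 5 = -0.80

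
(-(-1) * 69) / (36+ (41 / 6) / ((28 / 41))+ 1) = 11592 / 7897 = 1.47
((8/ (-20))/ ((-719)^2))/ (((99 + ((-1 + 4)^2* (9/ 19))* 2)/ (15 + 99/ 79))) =-16264/ 139059924195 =-0.00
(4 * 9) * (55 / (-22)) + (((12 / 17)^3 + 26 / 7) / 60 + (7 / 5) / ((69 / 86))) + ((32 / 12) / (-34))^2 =-1255512163 / 14237874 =-88.18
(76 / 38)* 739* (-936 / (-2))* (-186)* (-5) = 643284720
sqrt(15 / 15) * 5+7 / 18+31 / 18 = 64 / 9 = 7.11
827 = 827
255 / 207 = 85 / 69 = 1.23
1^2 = 1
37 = 37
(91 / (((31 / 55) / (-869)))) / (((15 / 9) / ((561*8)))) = -377803748.90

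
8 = 8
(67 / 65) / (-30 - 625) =-67 / 42575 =-0.00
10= 10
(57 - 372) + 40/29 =-9095/29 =-313.62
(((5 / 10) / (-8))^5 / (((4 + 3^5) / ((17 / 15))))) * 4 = -0.00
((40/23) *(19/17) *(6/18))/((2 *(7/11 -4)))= -4180/43401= -0.10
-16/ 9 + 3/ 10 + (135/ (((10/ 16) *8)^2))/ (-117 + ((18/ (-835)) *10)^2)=-9941387/ 6523434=-1.52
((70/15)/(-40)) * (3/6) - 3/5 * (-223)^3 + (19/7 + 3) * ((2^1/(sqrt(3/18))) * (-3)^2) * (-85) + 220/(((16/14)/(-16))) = 798079217/120 - 61200 * sqrt(6)/7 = 6629244.60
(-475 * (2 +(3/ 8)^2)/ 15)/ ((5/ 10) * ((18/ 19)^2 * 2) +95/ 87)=-136254035/ 3998912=-34.07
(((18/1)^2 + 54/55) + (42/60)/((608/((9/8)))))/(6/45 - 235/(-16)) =521636895/23789216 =21.93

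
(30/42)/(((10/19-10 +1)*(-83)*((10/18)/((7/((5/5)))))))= 0.01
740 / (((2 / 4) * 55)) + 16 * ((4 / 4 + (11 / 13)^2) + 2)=160552 / 1859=86.36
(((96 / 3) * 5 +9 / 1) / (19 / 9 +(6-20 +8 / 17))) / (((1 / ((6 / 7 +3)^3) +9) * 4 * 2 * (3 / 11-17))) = 5598376641 / 456430444160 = 0.01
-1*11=-11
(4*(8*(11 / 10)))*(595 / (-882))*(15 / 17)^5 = -7425000 / 584647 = -12.70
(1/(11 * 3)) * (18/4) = 3/22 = 0.14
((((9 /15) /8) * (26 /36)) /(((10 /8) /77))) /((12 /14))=7007 /1800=3.89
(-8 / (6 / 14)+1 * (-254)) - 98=-1112 / 3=-370.67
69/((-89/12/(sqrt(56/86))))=-1656 * sqrt(301)/3827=-7.51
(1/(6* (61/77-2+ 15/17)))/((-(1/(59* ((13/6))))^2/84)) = 5390492107/7668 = 702985.41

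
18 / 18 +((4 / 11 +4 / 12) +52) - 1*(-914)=31934 / 33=967.70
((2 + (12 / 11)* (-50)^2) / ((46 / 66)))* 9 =35243.22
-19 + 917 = 898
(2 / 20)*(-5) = -1 / 2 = -0.50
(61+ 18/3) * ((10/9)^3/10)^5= 670000000000/205891132094649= 0.00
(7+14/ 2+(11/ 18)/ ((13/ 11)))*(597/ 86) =15721/ 156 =100.78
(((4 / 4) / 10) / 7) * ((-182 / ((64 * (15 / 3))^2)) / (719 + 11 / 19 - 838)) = 247 / 1152000000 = 0.00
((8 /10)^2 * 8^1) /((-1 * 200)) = -16 /625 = -0.03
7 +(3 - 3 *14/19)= 148/19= 7.79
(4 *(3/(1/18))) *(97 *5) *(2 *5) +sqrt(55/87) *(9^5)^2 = 1047600 +1162261467 *sqrt(4785)/29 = 2773389653.68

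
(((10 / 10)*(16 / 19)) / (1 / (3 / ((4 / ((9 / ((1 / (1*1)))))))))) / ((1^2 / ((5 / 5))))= 108 / 19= 5.68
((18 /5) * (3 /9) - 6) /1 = -24 /5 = -4.80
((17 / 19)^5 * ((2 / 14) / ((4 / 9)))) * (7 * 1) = 12778713 / 9904396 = 1.29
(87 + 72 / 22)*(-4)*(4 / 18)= -2648 / 33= -80.24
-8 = -8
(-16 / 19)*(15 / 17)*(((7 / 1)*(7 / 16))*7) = -5145 / 323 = -15.93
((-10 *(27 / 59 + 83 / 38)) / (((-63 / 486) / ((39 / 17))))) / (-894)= -10394865 / 19876451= -0.52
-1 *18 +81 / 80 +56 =39.01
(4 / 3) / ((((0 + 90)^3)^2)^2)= 1 / 211822152360750000000000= 0.00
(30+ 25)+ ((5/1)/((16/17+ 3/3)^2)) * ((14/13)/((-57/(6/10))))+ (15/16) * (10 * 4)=49753763/537966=92.48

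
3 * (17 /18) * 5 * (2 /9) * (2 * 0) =0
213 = 213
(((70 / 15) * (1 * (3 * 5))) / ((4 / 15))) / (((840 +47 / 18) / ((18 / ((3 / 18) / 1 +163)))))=510300 / 14848493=0.03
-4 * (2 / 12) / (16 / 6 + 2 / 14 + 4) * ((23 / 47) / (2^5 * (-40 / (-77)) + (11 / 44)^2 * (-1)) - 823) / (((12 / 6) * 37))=5524260749 / 5073756831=1.09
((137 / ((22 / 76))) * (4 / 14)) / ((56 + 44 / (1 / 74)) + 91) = 10412 / 262031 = 0.04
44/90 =22/45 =0.49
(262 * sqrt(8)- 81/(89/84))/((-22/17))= 57834/979- 4454 * sqrt(2)/11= -513.55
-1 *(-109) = 109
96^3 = 884736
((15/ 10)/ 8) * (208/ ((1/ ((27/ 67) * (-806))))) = -848718/ 67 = -12667.43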